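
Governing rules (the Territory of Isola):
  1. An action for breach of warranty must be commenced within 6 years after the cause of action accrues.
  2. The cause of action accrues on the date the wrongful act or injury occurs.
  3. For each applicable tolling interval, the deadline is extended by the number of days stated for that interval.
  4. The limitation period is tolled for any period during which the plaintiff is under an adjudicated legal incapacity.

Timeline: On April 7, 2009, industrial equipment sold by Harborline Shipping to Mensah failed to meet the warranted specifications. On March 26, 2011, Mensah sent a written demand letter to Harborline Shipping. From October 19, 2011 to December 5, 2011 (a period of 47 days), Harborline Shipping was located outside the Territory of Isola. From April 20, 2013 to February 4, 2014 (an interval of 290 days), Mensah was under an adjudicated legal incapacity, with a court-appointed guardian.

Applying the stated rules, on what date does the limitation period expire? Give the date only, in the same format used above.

The limitation period began to run on April 7, 2009.
6 years from April 7, 2009 is April 7, 2015.
Because the plaintiff's legal incapacity ran from April 20, 2013 to February 4, 2014, the deadline is extended by 290 days to January 22, 2016.
The defendant's absence from the jurisdiction from October 19, 2011 to December 5, 2011 does not toll the period, because no stated rule makes the defendant's absence a tolling event.
None of the other events listed affects the running of the period under the stated rules.

January 22, 2016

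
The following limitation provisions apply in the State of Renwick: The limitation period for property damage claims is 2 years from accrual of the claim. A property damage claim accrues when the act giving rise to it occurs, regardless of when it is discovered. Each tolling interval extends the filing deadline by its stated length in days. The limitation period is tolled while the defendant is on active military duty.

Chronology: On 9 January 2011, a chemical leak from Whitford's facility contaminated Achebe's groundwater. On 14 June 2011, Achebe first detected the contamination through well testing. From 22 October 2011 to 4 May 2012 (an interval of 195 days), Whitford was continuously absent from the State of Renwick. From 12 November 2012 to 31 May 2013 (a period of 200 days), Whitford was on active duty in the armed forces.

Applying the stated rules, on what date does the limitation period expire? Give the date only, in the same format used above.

28 July 2013

Accrual is governed by the date of the act, so the period began to run on 9 January 2011; the later discovery on 14 June 2011 is irrelevant under the stated rule.
Adding the 2 years base period to 9 January 2011 gives a deadline of 9 January 2013, before any tolling.
The period was tolled for 200 days by the defendant's active military service (12 November 2012 to 31 May 2013), pushing the deadline to 28 July 2013.
The defendant's absence from the jurisdiction from 22 October 2011 to 4 May 2012 does not toll the period, because no stated rule makes the defendant's absence a tolling event.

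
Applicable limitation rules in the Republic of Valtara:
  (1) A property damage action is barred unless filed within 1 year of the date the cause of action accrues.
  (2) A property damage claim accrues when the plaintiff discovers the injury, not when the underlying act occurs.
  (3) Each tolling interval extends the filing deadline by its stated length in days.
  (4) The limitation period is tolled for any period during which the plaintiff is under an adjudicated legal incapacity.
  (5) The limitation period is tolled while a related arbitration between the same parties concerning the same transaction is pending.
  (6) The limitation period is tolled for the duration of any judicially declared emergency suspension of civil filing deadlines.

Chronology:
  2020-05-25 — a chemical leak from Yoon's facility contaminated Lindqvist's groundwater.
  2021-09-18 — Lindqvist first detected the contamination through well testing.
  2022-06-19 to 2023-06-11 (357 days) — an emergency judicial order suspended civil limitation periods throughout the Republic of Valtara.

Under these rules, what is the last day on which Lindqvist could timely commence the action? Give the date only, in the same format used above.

Under the discovery rule, the claim accrued on 2021-09-18, when Lindqvist discovered the injury — not on the 2020-05-25 date of the underlying act.
1 year from 2021-09-18 is 2022-09-18.
Because the emergency suspension of filing deadlines ran from 2022-06-19 to 2023-06-11, the deadline is extended by 357 days to 2023-09-10.

2023-09-10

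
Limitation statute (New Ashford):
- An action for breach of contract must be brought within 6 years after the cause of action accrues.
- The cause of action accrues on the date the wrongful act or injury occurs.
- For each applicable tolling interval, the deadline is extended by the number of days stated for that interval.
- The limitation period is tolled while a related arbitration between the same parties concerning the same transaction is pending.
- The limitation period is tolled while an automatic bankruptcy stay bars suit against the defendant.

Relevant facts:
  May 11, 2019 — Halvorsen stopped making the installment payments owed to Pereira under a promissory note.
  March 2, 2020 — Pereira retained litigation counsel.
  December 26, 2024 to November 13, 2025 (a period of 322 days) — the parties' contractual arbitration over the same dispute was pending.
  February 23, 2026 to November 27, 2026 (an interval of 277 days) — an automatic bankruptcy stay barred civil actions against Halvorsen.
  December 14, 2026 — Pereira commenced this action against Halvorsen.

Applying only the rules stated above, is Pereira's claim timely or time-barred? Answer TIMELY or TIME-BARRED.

TIMELY

The limitation period began to run on May 11, 2019.
The untolled deadline — 6 years after May 11, 2019 — is May 11, 2025.
Because the pending related arbitration ran from December 26, 2024 to November 13, 2025, the deadline is extended by 322 days to March 29, 2026.
The period was tolled for 277 days by the automatic bankruptcy stay (February 23, 2026 to November 27, 2026), pushing the deadline to December 31, 2026.
None of the other events listed affects the running of the period under the stated rules.
Pereira filed on December 14, 2026, before the December 31, 2026 deadline, so the action is timely.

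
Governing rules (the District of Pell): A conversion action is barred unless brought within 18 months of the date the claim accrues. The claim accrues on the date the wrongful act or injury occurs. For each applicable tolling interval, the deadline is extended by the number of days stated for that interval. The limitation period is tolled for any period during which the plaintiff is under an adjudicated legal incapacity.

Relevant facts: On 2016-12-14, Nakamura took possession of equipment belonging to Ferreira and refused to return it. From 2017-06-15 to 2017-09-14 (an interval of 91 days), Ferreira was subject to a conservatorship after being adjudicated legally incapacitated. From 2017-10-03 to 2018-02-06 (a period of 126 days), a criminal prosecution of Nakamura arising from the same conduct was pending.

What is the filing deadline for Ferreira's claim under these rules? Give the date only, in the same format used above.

2018-09-13

The limitation period began to run on 2016-12-14.
Adding the 18 months base period to 2016-12-14 gives a deadline of 2018-06-14, before any tolling.
The period was tolled for 91 days by the plaintiff's legal incapacity (2017-06-15 to 2017-09-14), pushing the deadline to 2018-09-13.
No stated provision tolls the period for a criminal prosecution, so the interval from 2017-10-03 to 2018-02-06 has no effect on the deadline.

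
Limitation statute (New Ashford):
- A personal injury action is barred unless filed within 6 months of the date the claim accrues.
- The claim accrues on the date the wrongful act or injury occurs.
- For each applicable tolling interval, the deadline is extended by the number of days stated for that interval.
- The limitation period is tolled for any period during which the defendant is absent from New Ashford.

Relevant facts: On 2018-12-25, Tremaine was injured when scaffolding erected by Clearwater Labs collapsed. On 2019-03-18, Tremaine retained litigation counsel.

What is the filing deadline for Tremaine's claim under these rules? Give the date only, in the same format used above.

The limitation period began to run on 2018-12-25.
6 months from 2018-12-25 is 2019-06-25.
Nothing else in the chronology tolls or restarts the period.

2019-06-25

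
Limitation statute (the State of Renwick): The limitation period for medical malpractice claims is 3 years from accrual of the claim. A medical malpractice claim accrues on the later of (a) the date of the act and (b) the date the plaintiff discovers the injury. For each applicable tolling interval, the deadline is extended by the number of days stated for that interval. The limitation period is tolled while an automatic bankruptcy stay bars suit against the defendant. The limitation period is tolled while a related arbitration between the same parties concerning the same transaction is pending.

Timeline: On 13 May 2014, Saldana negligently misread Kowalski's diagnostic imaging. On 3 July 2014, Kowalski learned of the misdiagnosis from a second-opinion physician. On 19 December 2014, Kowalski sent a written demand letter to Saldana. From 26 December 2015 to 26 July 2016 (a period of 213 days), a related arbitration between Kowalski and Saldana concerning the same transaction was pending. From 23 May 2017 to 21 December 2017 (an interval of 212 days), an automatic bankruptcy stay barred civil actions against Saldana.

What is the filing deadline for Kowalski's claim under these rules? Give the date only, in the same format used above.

1 September 2018

The claim accrued on 3 July 2014 — the later of the 13 May 2014 act and the 3 July 2014 discovery.
3 years from 3 July 2014 is 3 July 2017.
Because the pending related arbitration ran from 26 December 2015 to 26 July 2016, the deadline is extended by 213 days to 1 February 2018.
The automatic bankruptcy stay from 23 May 2017 to 21 December 2017 tolled the period for 212 days, extending the deadline to 1 September 2018.
Nothing else in the chronology tolls or restarts the period.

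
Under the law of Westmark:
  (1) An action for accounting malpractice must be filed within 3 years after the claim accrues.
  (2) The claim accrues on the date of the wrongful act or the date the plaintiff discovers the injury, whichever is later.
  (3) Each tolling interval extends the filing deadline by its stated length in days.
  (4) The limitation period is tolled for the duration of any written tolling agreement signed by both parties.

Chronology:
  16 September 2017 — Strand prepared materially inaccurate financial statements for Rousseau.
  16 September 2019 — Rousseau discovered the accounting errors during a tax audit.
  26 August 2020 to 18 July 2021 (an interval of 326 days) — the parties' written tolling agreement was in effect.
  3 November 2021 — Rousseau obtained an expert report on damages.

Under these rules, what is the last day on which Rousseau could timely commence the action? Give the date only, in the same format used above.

The claim accrued on 16 September 2019 — the later of the 16 September 2017 act and the 16 September 2019 discovery.
The untolled deadline — 3 years after 16 September 2019 — is 16 September 2022.
The period was tolled for 326 days by the written tolling agreement (26 August 2020 to 18 July 2021), pushing the deadline to 8 August 2023.
Nothing else in the chronology tolls or restarts the period.

8 August 2023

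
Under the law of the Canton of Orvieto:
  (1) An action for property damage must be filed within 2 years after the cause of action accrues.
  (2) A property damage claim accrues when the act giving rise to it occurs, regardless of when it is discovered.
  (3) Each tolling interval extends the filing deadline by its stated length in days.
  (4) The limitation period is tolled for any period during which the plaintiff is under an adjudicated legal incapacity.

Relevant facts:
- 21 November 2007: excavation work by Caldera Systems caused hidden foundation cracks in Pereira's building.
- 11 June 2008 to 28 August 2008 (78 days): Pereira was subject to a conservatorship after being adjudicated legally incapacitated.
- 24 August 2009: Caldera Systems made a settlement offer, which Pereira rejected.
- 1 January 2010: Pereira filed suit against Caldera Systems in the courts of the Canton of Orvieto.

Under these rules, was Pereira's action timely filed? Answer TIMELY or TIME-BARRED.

The claim accrued on 21 November 2007, when the wrongful act occurred.
Adding the 2 years base period to 21 November 2007 gives a deadline of 21 November 2009, before any tolling.
The period was tolled for 78 days by the plaintiff's legal incapacity (11 June 2008 to 28 August 2008), pushing the deadline to 7 February 2010.
The other events in the timeline have no effect on the limitation period under the stated rules.
The 1 January 2010 filing precedes the 7 February 2010 deadline; the claim is timely.

TIMELY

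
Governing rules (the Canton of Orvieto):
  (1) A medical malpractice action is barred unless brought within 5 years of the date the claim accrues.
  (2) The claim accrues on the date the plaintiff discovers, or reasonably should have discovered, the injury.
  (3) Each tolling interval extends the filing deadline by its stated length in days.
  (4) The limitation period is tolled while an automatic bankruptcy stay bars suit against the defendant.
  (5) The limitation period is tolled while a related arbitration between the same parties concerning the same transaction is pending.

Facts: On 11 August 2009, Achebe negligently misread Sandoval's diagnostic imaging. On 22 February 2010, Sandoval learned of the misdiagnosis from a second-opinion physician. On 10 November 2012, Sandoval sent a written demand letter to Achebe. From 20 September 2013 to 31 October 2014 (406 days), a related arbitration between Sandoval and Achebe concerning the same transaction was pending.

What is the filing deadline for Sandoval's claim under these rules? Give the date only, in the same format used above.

The claim did not accrue until Sandoval discovered the injury on 22 February 2010; the 11 August 2009 act date does not start the clock under the stated rule.
Adding the 5 years base period to 22 February 2010 gives a deadline of 22 February 2015, before any tolling.
The period was tolled for 406 days by the pending related arbitration (20 September 2013 to 31 October 2014), pushing the deadline to 3 April 2016.
The other events in the timeline have no effect on the limitation period under the stated rules.

3 April 2016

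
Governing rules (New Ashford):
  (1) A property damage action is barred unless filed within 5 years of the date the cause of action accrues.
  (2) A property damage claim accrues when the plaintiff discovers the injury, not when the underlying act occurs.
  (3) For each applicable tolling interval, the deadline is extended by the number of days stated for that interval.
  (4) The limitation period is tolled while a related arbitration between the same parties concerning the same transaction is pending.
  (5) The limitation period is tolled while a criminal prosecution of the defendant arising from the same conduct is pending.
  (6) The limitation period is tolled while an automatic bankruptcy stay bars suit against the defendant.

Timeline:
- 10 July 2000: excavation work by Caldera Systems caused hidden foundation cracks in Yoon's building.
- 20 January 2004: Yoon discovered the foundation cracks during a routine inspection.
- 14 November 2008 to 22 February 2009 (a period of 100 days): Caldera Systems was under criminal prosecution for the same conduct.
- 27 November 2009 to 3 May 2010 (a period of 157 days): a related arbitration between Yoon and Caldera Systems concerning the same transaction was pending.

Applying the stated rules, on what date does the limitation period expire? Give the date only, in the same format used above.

30 April 2009

Under the discovery rule, the claim accrued on 20 January 2004, when Yoon discovered the injury — not on the 10 July 2000 date of the underlying act.
5 years from 20 January 2004 is 20 January 2009.
Because the pending criminal prosecution ran from 14 November 2008 to 22 February 2009, the deadline is extended by 100 days to 30 April 2009.
By the time the pending related arbitration began on 27 November 2009, the limitation period had already expired on 30 April 2009; that interval cannot revive it.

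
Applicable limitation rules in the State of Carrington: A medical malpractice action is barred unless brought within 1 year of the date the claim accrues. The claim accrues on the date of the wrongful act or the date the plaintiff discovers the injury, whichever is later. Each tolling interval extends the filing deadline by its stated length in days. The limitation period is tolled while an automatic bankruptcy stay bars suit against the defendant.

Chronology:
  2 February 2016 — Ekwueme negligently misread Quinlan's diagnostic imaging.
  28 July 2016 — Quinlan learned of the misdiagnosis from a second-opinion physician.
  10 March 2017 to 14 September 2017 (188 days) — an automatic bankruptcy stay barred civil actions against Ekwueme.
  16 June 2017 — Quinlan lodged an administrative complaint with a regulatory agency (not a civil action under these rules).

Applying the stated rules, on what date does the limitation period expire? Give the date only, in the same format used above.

1 February 2018

Because discovery on 28 July 2016 post-dates the 2 February 2016 act, accrual under the later-of rule falls on 28 July 2016.
1 year from 28 July 2016 is 28 July 2017.
The period was tolled for 188 days by the automatic bankruptcy stay (10 March 2017 to 14 September 2017), pushing the deadline to 1 February 2018.
Nothing else in the chronology tolls or restarts the period.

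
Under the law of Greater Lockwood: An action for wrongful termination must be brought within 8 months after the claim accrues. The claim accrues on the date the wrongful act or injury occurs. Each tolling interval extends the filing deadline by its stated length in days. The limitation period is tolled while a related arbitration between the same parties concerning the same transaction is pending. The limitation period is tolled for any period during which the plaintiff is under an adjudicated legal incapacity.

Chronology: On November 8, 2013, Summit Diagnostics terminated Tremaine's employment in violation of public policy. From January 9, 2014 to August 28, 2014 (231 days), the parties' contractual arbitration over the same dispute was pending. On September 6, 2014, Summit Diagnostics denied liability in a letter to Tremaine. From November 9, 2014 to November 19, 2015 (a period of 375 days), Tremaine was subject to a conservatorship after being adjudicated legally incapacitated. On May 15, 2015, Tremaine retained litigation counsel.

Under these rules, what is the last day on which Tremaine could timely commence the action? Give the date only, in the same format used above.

March 5, 2016

The limitation period began to run on November 8, 2013.
8 months from November 8, 2013 is July 8, 2014.
Because the pending related arbitration ran from January 9, 2014 to August 28, 2014, the deadline is extended by 231 days to February 24, 2015.
The plaintiff's legal incapacity from November 9, 2014 to November 19, 2015 tolled the period for 375 days, extending the deadline to March 5, 2016.
None of the other events listed affects the running of the period under the stated rules.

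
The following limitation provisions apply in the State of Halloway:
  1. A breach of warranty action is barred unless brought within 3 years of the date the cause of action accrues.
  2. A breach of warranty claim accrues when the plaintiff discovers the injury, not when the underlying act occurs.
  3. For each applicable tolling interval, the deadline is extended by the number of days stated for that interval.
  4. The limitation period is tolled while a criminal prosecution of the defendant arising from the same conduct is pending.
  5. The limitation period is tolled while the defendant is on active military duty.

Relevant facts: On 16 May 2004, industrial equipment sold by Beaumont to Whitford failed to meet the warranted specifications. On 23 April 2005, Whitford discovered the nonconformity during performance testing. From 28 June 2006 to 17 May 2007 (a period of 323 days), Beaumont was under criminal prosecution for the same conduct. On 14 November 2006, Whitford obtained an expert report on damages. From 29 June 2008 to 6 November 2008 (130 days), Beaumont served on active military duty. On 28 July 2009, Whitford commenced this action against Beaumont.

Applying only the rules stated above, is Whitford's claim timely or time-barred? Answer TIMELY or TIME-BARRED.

The claim did not accrue until Whitford discovered the injury on 23 April 2005; the 16 May 2004 act date does not start the clock under the stated rule.
The untolled deadline — 3 years after 23 April 2005 — is 23 April 2008.
Because the pending criminal prosecution ran from 28 June 2006 to 17 May 2007, the deadline is extended by 323 days to 12 March 2009.
The defendant's active military service from 29 June 2008 to 6 November 2008 tolled the period for 130 days, extending the deadline to 20 July 2009.
The other events in the timeline have no effect on the limitation period under the stated rules.
Filing on 28 July 2009 missed the 20 July 2009 deadline — the action is time-barred.

TIME-BARRED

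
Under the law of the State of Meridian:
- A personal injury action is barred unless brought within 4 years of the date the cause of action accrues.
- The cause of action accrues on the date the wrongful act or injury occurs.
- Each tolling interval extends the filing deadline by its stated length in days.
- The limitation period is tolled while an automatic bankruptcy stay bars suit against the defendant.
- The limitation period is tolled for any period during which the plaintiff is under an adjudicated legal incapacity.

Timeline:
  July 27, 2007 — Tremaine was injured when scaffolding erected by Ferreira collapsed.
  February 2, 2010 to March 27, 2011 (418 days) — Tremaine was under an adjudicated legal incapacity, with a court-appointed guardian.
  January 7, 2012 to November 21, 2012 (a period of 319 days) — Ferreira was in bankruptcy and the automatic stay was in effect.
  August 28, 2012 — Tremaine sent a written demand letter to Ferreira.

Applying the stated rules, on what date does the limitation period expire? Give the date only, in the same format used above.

August 2, 2013

The claim accrued on July 27, 2007, when the wrongful act occurred.
Adding the 4 years base period to July 27, 2007 gives a deadline of July 27, 2011, before any tolling.
The plaintiff's legal incapacity from February 2, 2010 to March 27, 2011 tolled the period for 418 days, extending the deadline to September 17, 2012.
The automatic bankruptcy stay from January 7, 2012 to November 21, 2012 tolled the period for 319 days, extending the deadline to August 2, 2013.
Nothing else in the chronology tolls or restarts the period.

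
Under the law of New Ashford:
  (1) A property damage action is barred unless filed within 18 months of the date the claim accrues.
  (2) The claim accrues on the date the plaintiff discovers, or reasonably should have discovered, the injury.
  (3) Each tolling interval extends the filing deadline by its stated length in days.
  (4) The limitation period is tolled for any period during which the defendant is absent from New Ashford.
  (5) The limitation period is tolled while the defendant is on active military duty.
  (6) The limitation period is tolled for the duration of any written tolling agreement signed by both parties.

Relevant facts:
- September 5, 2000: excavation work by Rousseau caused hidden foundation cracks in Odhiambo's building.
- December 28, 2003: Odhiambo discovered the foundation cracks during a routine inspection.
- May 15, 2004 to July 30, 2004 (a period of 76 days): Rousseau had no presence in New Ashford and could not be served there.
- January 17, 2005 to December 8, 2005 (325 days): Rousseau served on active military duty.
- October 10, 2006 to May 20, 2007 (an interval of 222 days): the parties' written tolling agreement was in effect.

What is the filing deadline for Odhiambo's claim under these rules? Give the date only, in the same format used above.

Under the discovery rule, the claim accrued on December 28, 2003, when Odhiambo discovered the injury — not on the September 5, 2000 date of the underlying act.
18 months from December 28, 2003 is June 28, 2005.
Because the defendant's absence from the jurisdiction ran from May 15, 2004 to July 30, 2004, the deadline is extended by 76 days to September 12, 2005.
The defendant's active military service from January 17, 2005 to December 8, 2005 tolled the period for 325 days, extending the deadline to August 3, 2006.
The written tolling agreement from October 10, 2006 to May 20, 2007 began after the period had already run on August 3, 2006, so it has no tolling effect.

August 3, 2006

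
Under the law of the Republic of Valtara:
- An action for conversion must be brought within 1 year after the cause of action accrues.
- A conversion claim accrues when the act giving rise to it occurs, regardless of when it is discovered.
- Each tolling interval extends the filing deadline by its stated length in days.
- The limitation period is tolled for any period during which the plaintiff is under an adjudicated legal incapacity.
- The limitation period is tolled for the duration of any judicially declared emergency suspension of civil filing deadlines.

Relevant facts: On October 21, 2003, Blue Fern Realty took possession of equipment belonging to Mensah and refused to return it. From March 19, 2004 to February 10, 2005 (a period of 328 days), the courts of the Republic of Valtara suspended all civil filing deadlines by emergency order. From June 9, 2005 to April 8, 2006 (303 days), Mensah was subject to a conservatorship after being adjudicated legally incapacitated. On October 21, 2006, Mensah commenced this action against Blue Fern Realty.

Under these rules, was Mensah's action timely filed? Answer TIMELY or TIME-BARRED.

The limitation period began to run on October 21, 2003.
The untolled deadline — 1 year after October 21, 2003 — is October 21, 2004.
Because the emergency suspension of filing deadlines ran from March 19, 2004 to February 10, 2005, the deadline is extended by 328 days to September 14, 2005.
The period was tolled for 303 days by the plaintiff's legal incapacity (June 9, 2005 to April 8, 2006), pushing the deadline to July 14, 2006.
Filing on October 21, 2006 missed the July 14, 2006 deadline — the action is time-barred.

TIME-BARRED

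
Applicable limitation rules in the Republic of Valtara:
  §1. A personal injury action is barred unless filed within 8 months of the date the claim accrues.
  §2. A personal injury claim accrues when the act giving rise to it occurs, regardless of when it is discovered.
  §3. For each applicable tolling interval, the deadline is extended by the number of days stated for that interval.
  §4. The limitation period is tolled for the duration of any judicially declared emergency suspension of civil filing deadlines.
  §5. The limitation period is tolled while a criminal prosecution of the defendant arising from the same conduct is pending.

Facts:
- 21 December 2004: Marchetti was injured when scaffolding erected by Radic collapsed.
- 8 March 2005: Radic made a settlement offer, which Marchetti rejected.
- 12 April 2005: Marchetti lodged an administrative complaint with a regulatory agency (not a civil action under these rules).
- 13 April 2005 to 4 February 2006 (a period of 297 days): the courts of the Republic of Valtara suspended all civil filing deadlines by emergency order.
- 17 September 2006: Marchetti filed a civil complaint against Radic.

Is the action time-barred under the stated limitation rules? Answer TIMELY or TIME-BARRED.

TIME-BARRED

The claim accrued on 21 December 2004, the date of the act.
8 months from 21 December 2004 is 21 August 2005.
The emergency suspension of filing deadlines from 13 April 2005 to 4 February 2006 tolled the period for 297 days, extending the deadline to 14 June 2006.
None of the other events listed affects the running of the period under the stated rules.
The 17 September 2006 filing falls after the 14 June 2006 deadline; the claim is time-barred.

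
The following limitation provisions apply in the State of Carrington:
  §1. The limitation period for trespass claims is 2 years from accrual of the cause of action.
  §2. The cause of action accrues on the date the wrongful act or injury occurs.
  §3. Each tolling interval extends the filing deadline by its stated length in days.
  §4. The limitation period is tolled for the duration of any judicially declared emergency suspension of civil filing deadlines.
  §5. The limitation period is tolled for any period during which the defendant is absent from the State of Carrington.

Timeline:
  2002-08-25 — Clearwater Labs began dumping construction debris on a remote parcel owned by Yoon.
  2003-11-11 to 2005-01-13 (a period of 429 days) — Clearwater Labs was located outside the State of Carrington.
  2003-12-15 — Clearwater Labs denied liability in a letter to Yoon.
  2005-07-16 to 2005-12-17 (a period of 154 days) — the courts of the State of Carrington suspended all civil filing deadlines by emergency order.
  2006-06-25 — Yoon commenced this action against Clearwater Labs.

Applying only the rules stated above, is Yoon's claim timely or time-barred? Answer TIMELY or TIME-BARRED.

The cause of action accrued on 2002-08-25, the date of the act.
The untolled deadline — 2 years after 2002-08-25 — is 2004-08-25.
The period was tolled for 429 days by the defendant's absence from the jurisdiction (2003-11-11 to 2005-01-13), pushing the deadline to 2005-10-28.
The period was tolled for 154 days by the emergency suspension of filing deadlines (2005-07-16 to 2005-12-17), pushing the deadline to 2006-03-31.
The other events in the timeline have no effect on the limitation period under the stated rules.
Filing on 2006-06-25 missed the 2006-03-31 deadline — the action is time-barred.

TIME-BARRED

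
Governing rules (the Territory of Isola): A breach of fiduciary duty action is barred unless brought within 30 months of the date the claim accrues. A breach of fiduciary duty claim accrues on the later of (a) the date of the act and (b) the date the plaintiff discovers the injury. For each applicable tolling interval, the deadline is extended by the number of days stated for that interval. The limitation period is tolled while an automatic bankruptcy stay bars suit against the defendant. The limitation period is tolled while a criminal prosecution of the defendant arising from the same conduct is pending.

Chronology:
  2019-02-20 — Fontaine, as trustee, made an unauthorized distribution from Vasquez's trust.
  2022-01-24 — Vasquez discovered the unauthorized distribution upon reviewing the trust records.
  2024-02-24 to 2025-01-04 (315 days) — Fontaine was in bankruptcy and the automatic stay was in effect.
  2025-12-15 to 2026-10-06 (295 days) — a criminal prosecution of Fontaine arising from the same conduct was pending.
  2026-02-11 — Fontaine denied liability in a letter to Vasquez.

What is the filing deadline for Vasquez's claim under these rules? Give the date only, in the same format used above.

2025-06-04

Taking the later of the act (2019-02-20) and discovery (2022-01-24), the claim accrued on 2022-01-24.
Adding the 30 months base period to 2022-01-24 gives a deadline of 2024-07-24, before any tolling.
The period was tolled for 315 days by the automatic bankruptcy stay (2024-02-24 to 2025-01-04), pushing the deadline to 2025-06-04.
The pending criminal prosecution starting 2025-12-15 came too late — the period had run on 2025-06-04 — and so does not extend the deadline.
The other events in the timeline have no effect on the limitation period under the stated rules.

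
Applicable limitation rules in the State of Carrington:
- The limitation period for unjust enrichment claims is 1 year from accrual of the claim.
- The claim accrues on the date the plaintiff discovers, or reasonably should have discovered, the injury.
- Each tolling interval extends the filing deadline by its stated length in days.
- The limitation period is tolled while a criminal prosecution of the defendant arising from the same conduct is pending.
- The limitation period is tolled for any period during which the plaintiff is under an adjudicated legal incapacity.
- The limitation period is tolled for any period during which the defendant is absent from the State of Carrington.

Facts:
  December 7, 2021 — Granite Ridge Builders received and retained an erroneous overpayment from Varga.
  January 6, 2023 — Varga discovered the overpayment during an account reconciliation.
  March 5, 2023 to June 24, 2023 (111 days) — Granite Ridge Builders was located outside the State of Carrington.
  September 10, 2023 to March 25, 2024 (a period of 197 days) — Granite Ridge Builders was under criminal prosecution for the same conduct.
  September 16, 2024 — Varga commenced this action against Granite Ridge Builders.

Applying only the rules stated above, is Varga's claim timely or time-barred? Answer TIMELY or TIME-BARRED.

TIMELY

The claim did not accrue until Varga discovered the injury on January 6, 2023; the December 7, 2021 act date does not start the clock under the stated rule.
Adding the 1 year base period to January 6, 2023 gives a deadline of January 6, 2024, before any tolling.
The period was tolled for 111 days by the defendant's absence from the jurisdiction (March 5, 2023 to June 24, 2023), pushing the deadline to April 26, 2024.
The period was tolled for 197 days by the pending criminal prosecution (September 10, 2023 to March 25, 2024), pushing the deadline to November 9, 2024.
The September 16, 2024 filing precedes the November 9, 2024 deadline; the claim is timely.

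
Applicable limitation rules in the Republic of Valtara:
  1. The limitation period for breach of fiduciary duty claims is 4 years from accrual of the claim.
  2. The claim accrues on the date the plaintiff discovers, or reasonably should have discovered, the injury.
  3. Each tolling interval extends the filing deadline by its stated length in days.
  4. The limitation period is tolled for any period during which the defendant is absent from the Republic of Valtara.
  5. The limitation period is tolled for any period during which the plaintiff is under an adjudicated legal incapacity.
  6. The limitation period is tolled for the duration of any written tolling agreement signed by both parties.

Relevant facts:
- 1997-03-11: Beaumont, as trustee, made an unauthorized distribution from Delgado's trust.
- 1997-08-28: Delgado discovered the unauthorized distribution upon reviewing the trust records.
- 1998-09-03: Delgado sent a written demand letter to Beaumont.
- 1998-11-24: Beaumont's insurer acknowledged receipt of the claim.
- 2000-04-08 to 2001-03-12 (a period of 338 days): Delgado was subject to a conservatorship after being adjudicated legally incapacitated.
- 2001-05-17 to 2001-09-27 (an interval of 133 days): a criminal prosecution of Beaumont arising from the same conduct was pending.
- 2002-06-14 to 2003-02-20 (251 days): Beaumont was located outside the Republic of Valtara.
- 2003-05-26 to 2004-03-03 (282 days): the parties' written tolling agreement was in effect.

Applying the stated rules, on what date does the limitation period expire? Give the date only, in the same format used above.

Under the discovery rule, the claim accrued on 1997-08-28, when Delgado discovered the injury — not on the 1997-03-11 date of the underlying act.
Adding the 4 years base period to 1997-08-28 gives a deadline of 2001-08-28, before any tolling.
The period was tolled for 338 days by the plaintiff's legal incapacity (2000-04-08 to 2001-03-12), pushing the deadline to 2002-08-01.
The period was tolled for 251 days by the defendant's absence from the jurisdiction (2002-06-14 to 2003-02-20), pushing the deadline to 2003-04-09.
The written tolling agreement from 2003-05-26 to 2004-03-03 began after the period had already run on 2003-04-09, so it has no tolling effect.
Although a criminal prosecution ran from 2001-05-17 to 2001-09-27, the stated rules do not make that a tolling event, so it is disregarded.
Nothing else in the chronology tolls or restarts the period.

2003-04-09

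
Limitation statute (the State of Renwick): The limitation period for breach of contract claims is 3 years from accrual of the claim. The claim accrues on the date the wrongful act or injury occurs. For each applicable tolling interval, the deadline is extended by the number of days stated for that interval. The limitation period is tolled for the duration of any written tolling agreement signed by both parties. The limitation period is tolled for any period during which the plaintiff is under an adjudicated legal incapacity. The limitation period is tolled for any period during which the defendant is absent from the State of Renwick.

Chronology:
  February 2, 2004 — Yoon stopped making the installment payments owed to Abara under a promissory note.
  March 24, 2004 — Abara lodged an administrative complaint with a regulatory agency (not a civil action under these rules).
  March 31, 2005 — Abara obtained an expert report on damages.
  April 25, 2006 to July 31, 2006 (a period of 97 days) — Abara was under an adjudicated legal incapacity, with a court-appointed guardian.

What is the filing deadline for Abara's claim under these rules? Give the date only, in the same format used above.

The claim accrued on February 2, 2004, the date of the act.
3 years from February 2, 2004 is February 2, 2007.
Because the plaintiff's legal incapacity ran from April 25, 2006 to July 31, 2006, the deadline is extended by 97 days to May 10, 2007.
None of the other events listed affects the running of the period under the stated rules.

May 10, 2007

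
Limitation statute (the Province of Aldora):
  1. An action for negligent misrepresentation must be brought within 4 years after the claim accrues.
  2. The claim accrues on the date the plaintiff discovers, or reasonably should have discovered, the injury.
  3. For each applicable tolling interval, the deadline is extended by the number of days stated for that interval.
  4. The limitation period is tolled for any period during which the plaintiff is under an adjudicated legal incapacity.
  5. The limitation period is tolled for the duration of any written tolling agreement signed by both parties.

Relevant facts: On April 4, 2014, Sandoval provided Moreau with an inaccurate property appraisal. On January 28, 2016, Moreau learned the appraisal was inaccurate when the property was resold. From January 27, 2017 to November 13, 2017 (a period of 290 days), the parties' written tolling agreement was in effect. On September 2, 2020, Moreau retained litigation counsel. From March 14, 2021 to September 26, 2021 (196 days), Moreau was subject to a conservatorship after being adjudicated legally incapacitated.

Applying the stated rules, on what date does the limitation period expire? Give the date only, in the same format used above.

Accrual is tied to discovery, so the period began on January 28, 2016 rather than on April 4, 2014 when the act occurred.
Adding the 4 years base period to January 28, 2016 gives a deadline of January 28, 2020, before any tolling.
Because the written tolling agreement ran from January 27, 2017 to November 13, 2017, the deadline is extended by 290 days to November 13, 2020.
The plaintiff's legal incapacity from March 14, 2021 to September 26, 2021 began after the period had already run on November 13, 2020, so it has no tolling effect.
None of the other events listed affects the running of the period under the stated rules.

November 13, 2020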